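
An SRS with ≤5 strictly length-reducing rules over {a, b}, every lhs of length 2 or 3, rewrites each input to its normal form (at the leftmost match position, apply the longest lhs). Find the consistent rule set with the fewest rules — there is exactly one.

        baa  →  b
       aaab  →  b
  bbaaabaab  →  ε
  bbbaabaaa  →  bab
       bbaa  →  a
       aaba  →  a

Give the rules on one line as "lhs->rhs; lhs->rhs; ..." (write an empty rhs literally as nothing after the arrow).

  | baa => b
  | aaab => b
  | bbaaabaab => aabaab => aab => ε
  | bbbaabaaa => babaaa => bab

aa->; aaa->; aab->; bba->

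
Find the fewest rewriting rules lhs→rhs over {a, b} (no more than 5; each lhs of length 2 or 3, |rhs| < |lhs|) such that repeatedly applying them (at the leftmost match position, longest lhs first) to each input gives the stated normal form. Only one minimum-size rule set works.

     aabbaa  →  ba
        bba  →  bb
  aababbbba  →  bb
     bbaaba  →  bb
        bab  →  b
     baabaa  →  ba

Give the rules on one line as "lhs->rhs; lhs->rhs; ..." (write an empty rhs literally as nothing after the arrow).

aa->a; ab->; bba->bb; bbb->bb

  | aabbaa => abbaa => baa => ba
  | bba => bb
  | aababbbba => ababbbba => abbbba => bbba => bba => bb
  | bbaaba => bbaba => bbba => bba => bb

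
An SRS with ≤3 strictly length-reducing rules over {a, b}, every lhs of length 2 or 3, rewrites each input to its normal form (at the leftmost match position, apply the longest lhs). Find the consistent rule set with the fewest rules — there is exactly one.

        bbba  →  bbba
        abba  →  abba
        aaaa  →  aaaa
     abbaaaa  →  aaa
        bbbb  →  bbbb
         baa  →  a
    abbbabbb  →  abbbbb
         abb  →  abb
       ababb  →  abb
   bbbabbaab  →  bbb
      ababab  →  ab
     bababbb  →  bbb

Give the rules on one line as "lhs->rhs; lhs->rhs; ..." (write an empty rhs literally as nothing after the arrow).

  | bbba
  | abba
  | aaaa
  | abbaaaa => abaaa => aaa

baa->a; bab->b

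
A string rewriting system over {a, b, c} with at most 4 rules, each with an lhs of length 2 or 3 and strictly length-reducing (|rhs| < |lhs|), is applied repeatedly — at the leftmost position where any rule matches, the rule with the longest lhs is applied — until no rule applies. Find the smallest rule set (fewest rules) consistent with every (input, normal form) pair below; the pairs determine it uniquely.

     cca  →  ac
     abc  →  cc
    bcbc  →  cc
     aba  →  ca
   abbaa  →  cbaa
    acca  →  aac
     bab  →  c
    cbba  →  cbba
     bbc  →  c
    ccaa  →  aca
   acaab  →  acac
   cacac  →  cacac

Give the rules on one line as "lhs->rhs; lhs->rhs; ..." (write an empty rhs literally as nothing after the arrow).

ab->c; bc->c; cca->ac

  | cca => ac
  | abc => cc
  | bcbc => cbc => cc
  | aba => ca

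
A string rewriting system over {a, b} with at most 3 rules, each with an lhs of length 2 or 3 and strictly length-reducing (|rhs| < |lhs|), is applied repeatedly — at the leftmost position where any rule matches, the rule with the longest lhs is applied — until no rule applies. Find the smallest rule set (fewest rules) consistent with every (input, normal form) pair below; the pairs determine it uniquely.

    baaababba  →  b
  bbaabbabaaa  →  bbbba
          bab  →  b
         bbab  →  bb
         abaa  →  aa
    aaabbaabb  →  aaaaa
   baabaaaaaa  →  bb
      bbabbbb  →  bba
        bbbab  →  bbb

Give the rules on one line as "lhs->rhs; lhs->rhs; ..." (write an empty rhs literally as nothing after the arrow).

ab->; abb->a; baa->b

  | baaababba => bababba => babba => baa => b
  | bbaabbabaaa => bbbbabaaa => bbbbaaa => bbbba
  | bab => b
  | bbab => bb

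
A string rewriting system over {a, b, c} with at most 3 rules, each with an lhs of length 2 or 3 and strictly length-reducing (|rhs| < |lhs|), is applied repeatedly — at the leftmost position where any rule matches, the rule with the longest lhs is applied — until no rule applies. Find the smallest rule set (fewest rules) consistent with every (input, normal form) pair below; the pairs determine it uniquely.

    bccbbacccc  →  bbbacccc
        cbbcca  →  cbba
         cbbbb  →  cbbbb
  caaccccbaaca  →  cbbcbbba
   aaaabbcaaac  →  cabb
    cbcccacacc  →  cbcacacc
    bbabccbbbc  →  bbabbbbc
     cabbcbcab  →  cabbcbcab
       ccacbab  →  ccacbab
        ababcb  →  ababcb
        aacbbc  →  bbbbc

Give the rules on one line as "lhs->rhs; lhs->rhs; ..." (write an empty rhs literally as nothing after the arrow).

  | bccbbacccc => bbbacccc
  | cbbcca => cbba
  | cbbbb
  | caaccccbaaca => cbbcccbaaca => cbbcbaaca => cbbcbbba

aab->; aac->bb; bcc->b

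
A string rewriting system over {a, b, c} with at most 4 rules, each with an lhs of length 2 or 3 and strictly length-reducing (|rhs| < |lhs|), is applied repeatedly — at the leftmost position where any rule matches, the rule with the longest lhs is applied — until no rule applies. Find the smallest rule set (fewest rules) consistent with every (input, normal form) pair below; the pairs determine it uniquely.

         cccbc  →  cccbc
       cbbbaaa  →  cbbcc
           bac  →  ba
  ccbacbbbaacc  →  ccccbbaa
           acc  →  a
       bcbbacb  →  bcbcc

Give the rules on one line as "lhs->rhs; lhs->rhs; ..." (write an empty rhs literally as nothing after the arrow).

aaa->ab; ac->a; bab->cc

  | cccbc
  | cbbbaaa => cbbbab => cbbcc
  | bac => ba
  | ccbacbbbaacc => ccbabbbaacc => ccccbbaacc => ccccbbaac => ccccbbaa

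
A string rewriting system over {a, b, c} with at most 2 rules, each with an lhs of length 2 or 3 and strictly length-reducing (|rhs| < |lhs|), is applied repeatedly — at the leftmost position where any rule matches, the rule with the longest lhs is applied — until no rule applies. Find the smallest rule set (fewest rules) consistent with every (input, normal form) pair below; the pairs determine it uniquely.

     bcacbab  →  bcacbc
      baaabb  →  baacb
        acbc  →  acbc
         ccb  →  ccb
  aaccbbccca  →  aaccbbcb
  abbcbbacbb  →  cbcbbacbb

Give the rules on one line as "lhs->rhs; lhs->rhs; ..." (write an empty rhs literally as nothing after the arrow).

  | bcacbab => bcacbc
  | baaabb => baacb
  | acbc
  | ccb

ab->c; cca->b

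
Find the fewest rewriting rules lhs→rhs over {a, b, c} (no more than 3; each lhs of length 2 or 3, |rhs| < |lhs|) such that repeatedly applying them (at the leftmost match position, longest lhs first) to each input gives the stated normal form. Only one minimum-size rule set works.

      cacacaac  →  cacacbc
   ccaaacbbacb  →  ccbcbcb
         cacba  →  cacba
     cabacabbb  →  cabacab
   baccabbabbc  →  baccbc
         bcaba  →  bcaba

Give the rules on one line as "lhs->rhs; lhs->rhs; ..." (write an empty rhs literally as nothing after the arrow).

  | cacacaac => cacacbc
  | ccaaacbbacb => ccaacbbacb => ccbcbbacb => ccbcaacb => ccbcbcb
  | cacba
  | cabacabbb => cabacaab => cabacab

aa->a; aac->bc; bb->a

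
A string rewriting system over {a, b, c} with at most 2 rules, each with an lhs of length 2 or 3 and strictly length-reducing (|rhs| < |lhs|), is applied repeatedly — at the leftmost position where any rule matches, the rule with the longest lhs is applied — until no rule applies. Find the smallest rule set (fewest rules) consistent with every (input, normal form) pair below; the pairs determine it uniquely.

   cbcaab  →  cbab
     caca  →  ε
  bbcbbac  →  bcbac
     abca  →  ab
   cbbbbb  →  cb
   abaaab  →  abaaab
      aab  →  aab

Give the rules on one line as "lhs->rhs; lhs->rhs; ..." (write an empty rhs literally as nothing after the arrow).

  | cbcaab => cbab
  | caca => ca => ε
  | bbcbbac => bcbbac => bcbac
  | abca => ab

bb->b; ca->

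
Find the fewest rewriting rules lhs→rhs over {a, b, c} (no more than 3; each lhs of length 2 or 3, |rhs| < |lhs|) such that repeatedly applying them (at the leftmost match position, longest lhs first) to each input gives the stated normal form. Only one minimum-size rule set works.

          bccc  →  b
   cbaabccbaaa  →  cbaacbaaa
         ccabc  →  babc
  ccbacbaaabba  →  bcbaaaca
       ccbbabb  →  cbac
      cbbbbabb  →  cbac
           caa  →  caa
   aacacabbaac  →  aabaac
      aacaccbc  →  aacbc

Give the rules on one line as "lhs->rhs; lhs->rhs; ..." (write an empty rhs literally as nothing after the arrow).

bb->c; cac->bc; cc->b

  | bccc => bbc => cc => b
  | cbaabccbaaa => cbaabbbaaa => cbaacbaaa
  | ccabc => babc
  | ccbacbaaabba => bbacbaaabba => cacbaaabba => bcbaaabba => bcbaaaca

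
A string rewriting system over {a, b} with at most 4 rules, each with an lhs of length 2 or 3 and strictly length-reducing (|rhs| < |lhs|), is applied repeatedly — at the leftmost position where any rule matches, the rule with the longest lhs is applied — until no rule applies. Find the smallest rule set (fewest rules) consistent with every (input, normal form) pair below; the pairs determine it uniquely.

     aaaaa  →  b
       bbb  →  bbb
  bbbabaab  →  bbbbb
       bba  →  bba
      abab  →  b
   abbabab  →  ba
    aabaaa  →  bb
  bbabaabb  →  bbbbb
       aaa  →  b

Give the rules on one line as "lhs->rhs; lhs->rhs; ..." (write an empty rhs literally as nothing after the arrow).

aa->; aaa->b; ab->a

  | aaaaa => baa => b
  | bbb
  | bbbabaab => bbbaaab => bbbbb
  | bba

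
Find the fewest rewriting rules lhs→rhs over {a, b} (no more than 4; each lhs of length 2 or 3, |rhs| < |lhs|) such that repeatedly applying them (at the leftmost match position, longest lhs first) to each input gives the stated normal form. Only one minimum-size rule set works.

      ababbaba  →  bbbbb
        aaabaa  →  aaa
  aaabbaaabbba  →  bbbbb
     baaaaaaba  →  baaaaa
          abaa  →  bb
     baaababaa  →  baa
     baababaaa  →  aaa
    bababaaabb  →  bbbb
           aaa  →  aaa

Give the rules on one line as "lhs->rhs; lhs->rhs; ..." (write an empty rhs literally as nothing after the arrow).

aab->; aba->bb; bab->; bba->bb

  | ababbaba => bbbbaba => bbbbba => bbbbb
  | aaabaa => aaa
  | aaabbaaabbba => abaaabbba => bbaabbba => bbabbba => bbbbba => bbbbb
  | baaaaaaba => baaaaa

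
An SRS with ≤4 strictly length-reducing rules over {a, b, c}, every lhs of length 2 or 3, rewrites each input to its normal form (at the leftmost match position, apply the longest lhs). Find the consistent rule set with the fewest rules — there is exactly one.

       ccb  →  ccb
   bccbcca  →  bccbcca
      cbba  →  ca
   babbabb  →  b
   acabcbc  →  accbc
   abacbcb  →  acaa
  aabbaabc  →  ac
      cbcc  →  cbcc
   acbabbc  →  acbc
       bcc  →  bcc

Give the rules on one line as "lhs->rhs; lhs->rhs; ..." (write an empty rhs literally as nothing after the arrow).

ab->; ba->a; bcb->aa

  | ccb
  | bccbcca
  | cbba => cba => ca
  | babbabb => abbabb => babb => abb => b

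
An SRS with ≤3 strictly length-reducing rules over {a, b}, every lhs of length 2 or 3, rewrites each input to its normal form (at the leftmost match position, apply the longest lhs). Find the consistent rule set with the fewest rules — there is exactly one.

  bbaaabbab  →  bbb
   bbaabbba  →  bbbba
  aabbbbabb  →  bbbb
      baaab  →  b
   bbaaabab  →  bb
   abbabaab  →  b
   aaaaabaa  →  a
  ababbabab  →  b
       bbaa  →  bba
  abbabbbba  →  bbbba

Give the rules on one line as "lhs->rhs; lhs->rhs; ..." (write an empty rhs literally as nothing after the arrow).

  | bbaaabbab => bbaabbab => bbabbab => bbbab => bbb
  | bbaabbba => bbabbba => bbbba
  | aabbbbabb => abbbbabb => bbbabb => bbbb
  | baaab => baab => bab => b

aa->a; ab->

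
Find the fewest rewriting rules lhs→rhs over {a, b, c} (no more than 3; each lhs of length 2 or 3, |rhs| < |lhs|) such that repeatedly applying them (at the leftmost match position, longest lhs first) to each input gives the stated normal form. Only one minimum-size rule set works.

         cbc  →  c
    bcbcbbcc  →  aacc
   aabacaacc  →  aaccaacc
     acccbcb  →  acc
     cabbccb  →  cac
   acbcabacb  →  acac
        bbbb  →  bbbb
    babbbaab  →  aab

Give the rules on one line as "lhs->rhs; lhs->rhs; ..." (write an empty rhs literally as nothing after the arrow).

ba->c; bc->a; cb->

  | cbc => c
  | bcbcbbcc => abcbbcc => aabbcc => aabac => aacc
  | aabacaacc => aaccaacc
  | acccbcb => acccb => acc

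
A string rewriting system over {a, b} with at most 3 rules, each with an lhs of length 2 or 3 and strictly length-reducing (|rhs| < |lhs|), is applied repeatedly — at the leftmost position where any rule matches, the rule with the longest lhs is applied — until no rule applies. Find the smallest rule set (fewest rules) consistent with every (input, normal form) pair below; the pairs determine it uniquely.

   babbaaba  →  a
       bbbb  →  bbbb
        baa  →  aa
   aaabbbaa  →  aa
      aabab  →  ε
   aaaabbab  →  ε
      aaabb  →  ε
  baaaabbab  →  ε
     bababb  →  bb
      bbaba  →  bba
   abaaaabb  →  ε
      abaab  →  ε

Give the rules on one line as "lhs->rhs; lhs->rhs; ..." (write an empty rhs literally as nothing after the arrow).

aab->; ab->; baa->aa

  | babbaaba => bbaaba => baaba => aaba => a
  | bbbb
  | baa => aa
  | aaabbbaa => abbaa => baa => aa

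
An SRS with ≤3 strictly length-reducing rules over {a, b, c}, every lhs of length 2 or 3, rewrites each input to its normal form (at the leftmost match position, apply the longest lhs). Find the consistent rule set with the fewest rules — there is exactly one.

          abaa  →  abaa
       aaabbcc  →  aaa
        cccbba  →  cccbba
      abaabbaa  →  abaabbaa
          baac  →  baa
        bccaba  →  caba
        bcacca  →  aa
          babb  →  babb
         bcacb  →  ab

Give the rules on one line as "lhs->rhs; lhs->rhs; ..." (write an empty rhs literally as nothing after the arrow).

ac->a; bc->

  | abaa
  | aaabbcc => aaabc => aaa
  | cccbba
  | abaabbaa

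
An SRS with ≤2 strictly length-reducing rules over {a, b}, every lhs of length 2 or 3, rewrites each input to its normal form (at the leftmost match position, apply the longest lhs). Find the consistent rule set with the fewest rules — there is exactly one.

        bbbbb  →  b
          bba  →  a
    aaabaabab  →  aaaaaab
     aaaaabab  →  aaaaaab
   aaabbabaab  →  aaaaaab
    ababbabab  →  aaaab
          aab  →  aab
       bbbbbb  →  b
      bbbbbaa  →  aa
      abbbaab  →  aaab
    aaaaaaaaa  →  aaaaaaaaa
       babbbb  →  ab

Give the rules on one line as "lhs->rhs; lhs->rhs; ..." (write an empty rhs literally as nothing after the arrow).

  | bbbbb => bbbb => bbb => bb => b
  | bba => ba => a
  | aaabaabab => aaaaabab => aaaaaab
  | aaaaabab => aaaaaab

ba->a; bb->b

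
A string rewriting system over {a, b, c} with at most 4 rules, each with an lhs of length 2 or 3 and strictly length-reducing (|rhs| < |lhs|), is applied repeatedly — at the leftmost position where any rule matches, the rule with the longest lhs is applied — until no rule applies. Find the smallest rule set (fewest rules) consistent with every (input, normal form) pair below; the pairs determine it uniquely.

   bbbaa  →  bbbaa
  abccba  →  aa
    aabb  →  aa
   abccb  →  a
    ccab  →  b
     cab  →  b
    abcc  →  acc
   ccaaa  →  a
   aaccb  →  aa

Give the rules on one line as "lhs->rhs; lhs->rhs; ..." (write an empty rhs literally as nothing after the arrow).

ab->a; ca->; cb->b

  | bbbaa
  | abccba => accba => acba => aba => aa
  | aabb => aab => aa
  | abccb => accb => acb => ab => a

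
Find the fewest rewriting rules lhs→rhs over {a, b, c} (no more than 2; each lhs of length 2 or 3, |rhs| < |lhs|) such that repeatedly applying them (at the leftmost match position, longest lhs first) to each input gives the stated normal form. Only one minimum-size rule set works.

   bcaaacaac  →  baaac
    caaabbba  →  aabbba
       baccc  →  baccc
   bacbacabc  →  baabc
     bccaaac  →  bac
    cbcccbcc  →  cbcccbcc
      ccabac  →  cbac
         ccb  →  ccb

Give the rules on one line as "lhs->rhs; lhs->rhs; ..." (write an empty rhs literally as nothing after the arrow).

acb->a; ca->

  | bcaaacaac => baacaac => baaac
  | caaabbba => aabbba
  | baccc
  | bacbacabc => baacabc => baabc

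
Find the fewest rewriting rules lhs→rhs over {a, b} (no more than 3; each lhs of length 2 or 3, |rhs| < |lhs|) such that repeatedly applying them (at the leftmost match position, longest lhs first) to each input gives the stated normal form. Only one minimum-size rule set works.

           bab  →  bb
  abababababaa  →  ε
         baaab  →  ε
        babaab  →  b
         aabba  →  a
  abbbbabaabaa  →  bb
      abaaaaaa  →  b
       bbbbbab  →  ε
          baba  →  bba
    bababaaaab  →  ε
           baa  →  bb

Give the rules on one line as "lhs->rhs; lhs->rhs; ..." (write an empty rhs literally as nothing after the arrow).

  | bab => bb
  | abababababaa => bababababaa => bbabababaa => bbbababaa => ababaa => babaa => bbaa => bbb => ε
  | baaab => bbab => bbb => ε
  | babaab => bbaab => bbbb => b

aa->b; ab->b; bbb->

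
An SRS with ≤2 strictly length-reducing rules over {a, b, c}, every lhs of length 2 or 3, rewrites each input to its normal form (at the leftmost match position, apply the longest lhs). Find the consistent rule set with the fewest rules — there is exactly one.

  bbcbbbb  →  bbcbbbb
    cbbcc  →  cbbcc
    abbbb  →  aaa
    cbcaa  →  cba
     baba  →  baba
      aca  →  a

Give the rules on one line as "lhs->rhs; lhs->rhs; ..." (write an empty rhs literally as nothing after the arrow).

  | bbcbbbb
  | cbbcc
  | abbbb => aabb => aaa
  | cbcaa => cba

abb->aa; ca->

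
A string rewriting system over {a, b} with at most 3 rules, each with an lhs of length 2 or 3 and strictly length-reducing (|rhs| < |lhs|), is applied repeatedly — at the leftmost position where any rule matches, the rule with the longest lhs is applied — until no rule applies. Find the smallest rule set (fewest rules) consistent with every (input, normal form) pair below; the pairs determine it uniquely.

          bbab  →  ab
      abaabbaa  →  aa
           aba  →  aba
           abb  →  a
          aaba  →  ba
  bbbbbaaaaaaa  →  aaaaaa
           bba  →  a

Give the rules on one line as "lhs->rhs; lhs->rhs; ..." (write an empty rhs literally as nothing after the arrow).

  | bbab => ab
  | abaabbaa => aabbaa => bbaa => aa
  | aba
  | abb => a

aab->b; baa->a; bb->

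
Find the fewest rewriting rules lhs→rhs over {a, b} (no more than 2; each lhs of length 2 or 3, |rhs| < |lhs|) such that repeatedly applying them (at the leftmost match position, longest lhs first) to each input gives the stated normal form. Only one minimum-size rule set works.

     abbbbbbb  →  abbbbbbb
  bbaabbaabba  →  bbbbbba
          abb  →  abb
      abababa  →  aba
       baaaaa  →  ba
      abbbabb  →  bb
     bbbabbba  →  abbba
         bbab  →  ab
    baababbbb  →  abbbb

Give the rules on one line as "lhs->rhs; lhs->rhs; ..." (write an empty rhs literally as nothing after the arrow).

aa->; bab->ab

  | abbbbbbb
  | bbaabbaabba => bbbbaabba => bbbbbba
  | abb
  | abababa => aababa => baba => aba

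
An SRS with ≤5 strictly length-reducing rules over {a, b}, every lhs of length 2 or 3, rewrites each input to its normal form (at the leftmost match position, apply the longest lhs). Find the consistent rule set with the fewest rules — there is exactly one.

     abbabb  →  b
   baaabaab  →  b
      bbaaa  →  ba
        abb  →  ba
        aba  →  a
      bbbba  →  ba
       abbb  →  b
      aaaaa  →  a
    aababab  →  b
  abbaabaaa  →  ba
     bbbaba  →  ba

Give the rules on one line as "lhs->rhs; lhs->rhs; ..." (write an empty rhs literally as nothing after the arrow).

aa->; ab->; abb->ba; bb->b

  | abbabb => baabb => bbb => bb => b
  | baaabaab => babaab => baab => bb => b
  | bbaaa => baaa => ba
  | abb => ba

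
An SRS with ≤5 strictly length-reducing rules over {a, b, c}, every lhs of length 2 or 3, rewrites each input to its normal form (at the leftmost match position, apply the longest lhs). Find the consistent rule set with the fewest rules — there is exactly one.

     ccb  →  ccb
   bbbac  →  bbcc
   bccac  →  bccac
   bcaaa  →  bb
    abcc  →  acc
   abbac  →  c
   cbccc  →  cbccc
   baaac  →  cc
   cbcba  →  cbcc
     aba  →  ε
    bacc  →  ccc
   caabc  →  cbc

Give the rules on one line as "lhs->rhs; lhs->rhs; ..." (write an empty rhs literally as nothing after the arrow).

aa->; ab->a; ba->c; bca->bb

  | ccb
  | bbbac => bbcc
  | bccac
  | bcaaa => bbaa => bca => bb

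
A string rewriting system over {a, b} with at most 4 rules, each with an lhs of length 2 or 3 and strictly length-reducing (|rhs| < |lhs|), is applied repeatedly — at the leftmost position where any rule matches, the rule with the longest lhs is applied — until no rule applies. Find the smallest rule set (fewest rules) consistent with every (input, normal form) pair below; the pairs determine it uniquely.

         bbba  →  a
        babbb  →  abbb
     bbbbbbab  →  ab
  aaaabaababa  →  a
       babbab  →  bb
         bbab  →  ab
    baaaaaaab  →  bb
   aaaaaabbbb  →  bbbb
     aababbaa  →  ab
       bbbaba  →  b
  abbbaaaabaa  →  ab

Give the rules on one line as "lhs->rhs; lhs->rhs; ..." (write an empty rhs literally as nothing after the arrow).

aa->b; aaa->; ba->a; baa->

  | bbba => bba => ba => a
  | babbb => abbb
  | bbbbbbab => bbbbbab => bbbbab => bbbab => bbab => bab => ab
  | aaaabaababa => abaababa => ababa => aaba => bba => ba => a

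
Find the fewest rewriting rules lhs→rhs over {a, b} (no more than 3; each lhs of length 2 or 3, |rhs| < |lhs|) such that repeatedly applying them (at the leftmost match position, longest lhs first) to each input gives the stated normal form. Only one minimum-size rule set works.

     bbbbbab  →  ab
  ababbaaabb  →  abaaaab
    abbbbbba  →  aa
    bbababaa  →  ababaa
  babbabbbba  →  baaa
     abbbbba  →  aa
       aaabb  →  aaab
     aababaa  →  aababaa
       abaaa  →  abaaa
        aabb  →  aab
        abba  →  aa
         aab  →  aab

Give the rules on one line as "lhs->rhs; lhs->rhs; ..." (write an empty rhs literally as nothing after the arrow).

  | bbbbbab => bbbbab => bbbab => bbab => ab
  | ababbaaabb => abaaaabb => abaaaab
  | abbbbbba => abbbbba => abbbba => abbba => abba => aa
  | bbababaa => ababaa

bb->b; bba->a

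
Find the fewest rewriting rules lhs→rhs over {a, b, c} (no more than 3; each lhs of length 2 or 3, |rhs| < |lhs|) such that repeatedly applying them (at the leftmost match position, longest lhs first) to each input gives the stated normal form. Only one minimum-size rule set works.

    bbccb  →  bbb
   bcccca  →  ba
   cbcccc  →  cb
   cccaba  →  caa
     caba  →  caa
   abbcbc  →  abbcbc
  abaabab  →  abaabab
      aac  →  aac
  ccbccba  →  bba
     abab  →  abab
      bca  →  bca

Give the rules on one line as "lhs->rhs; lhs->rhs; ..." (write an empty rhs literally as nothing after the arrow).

cab->ca; cc->

  | bbccb => bbb
  | bcccca => bcca => ba
  | cbcccc => cbcc => cb
  | cccaba => caba => caa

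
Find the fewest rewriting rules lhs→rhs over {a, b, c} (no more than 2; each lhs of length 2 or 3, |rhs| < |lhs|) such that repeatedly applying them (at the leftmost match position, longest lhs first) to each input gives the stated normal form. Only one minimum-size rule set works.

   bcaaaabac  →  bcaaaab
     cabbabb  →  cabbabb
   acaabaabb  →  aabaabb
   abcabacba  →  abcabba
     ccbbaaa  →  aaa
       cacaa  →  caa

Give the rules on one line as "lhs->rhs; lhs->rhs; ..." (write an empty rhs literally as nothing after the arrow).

ac->; cb->

  | bcaaaabac => bcaaaab
  | cabbabb
  | acaabaabb => aabaabb
  | abcabacba => abcabba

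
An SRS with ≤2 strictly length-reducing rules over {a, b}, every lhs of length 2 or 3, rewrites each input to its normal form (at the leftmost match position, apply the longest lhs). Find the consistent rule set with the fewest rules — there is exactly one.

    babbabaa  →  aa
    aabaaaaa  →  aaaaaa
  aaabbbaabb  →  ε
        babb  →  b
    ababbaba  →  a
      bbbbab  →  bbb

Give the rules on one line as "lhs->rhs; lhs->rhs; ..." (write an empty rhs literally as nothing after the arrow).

  | babbabaa => babaa => aa
  | aabaaaaa => aaaaaa
  | aaabbbaabb => aabbaabb => abaabb => aabb => ab => ε
  | babb => b

ab->; bab->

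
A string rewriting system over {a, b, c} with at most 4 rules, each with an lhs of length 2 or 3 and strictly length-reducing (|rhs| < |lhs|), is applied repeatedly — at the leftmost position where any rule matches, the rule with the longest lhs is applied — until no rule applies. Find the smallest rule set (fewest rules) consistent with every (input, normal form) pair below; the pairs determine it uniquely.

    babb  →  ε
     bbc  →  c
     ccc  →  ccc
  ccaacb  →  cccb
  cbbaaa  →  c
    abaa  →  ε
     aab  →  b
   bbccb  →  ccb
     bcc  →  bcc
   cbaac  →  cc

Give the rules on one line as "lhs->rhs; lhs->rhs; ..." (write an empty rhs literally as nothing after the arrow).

  | babb => bb => ε
  | bbc => c
  | ccc
  | ccaacb => ccacb => cccb

aa->; ba->; bb->; ca->c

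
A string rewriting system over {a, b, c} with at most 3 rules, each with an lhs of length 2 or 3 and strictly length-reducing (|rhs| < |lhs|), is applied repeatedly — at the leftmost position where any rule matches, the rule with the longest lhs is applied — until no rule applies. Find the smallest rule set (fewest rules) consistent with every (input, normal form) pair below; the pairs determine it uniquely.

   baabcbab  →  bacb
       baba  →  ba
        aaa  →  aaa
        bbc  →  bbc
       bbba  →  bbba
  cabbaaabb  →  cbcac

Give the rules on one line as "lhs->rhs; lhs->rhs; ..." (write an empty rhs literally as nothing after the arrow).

ab->; abb->bc

  | baabcbab => bacbab => bacb
  | baba => ba
  | aaa
  | bbc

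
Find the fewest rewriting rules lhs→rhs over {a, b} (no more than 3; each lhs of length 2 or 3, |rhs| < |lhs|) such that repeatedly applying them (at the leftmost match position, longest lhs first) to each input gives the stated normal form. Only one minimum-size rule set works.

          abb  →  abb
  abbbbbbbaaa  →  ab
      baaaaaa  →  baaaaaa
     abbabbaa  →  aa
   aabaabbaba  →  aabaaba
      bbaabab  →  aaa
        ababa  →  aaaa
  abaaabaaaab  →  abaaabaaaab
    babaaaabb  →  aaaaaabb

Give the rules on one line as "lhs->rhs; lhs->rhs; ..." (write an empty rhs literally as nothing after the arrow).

  | abb
  | abbbbbbbaaa => abbbbbaa => abbba => ab
  | baaaaaa
  | abbabbaa => abbaa => aa

bab->aa; bba->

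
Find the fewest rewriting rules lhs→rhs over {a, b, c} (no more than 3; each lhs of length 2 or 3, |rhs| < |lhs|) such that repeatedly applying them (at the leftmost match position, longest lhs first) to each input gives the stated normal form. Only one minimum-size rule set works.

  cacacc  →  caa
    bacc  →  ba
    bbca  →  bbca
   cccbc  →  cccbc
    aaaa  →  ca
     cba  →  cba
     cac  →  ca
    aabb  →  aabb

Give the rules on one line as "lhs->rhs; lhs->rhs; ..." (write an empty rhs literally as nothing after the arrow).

  | cacacc => caacc => caac => caa
  | bacc => bac => ba
  | bbca
  | cccbc

aaa->c; ac->a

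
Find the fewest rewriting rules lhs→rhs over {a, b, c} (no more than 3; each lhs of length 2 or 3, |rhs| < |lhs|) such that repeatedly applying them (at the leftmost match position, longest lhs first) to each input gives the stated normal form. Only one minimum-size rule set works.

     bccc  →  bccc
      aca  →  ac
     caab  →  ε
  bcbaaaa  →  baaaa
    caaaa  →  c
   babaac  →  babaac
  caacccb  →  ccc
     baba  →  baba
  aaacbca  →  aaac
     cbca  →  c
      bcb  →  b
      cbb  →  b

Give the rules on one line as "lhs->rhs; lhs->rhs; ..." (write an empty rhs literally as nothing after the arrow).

ca->c; cb->

  | bccc
  | aca => ac
  | caab => cab => cb => ε
  | bcbaaaa => baaaa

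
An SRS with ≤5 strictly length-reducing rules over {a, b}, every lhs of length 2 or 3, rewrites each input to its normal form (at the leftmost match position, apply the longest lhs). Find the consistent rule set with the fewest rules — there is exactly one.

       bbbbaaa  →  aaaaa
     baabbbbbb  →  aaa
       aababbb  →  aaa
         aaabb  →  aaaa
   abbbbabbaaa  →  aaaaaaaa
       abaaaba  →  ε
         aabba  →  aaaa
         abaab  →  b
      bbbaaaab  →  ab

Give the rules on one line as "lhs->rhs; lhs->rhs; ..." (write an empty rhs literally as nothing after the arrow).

  | bbbbaaa => abbaaa => aaaaa
  | baabbbbbb => bbbbbb => abbbb => aabb => aaa
  | aababbb => abbbb => aabb => aaa
  | aaabb => aaaa

aba->b; ba->; baa->; bb->a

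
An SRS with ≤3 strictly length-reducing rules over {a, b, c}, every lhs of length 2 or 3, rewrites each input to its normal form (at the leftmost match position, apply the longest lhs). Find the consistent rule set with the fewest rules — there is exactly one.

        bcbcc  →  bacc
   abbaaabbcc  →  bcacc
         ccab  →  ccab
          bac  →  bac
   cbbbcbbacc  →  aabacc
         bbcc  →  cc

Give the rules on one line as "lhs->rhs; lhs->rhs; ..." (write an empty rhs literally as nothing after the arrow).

  | bcbcc => bacc
  | abbaaabbcc => aaaabbcc => bcabbcc => bcacc
  | ccab
  | bac

aaa->bc; bb->; cb->a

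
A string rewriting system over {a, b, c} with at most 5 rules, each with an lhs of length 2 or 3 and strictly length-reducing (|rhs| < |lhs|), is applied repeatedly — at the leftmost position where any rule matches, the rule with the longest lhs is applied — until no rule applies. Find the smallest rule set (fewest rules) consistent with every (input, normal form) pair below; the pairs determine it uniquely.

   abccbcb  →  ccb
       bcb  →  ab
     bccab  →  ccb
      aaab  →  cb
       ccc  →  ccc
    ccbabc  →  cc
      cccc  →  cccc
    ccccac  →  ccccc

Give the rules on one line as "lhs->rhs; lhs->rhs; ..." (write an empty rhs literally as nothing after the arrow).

  | abccbcb => aacbcb => ccbcb => ccab => ccb
  | bcb => ab
  | bccab => acab => ccb
  | aaab => cab => cb

aa->c; aca->cc; bc->a; ca->c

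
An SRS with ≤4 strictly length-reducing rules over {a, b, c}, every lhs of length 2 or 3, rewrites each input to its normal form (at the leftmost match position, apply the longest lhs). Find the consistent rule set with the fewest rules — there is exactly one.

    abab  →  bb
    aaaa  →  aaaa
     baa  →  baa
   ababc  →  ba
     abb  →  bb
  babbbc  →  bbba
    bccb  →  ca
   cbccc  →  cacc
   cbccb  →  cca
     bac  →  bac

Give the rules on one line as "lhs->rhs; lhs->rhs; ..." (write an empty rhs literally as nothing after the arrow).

ab->b; acb->ca; bc->a

  | abab => bab => bb
  | aaaa
  | baa
  | ababc => babc => bbc => ba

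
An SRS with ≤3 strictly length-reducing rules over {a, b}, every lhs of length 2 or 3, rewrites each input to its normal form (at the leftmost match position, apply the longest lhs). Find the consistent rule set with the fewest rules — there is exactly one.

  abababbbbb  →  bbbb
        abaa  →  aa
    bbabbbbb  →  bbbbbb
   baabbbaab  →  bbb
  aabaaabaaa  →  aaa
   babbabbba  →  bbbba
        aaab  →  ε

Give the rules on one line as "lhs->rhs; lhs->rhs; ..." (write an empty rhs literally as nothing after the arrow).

aab->ab; ab->

  | abababbbbb => ababbbbb => abbbbb => bbbb
  | abaa => aa
  | bbabbbbb => bbbbbb
  | baabbbaab => babbbaab => bbbaab => bbbab => bbb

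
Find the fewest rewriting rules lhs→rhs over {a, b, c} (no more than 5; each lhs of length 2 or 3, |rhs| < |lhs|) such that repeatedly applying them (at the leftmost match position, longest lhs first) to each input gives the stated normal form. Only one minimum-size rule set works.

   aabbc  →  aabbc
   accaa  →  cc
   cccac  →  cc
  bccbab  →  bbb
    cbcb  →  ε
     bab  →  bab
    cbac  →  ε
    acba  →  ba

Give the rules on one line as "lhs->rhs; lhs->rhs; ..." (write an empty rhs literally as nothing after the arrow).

ac->; ca->b; caa->cc; cb->

  | aabbc
  | accaa => caa => cc
  | cccac => ccbc => cc
  | bccbab => bcab => bbb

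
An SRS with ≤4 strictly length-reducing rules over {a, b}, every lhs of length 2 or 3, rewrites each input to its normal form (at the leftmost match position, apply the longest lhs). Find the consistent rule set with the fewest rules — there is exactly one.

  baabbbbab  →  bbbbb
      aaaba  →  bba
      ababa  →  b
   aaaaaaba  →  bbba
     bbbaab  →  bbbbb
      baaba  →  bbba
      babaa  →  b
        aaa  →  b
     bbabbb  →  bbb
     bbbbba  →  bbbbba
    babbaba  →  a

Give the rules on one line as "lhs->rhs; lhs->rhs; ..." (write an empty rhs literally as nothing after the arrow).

  | baabbbbab => bbbbbbab => bbbbb
  | aaaba => bba
  | ababa => aa => b
  | aaaaaaba => baaaba => bbba

aa->b; aaa->b; bab->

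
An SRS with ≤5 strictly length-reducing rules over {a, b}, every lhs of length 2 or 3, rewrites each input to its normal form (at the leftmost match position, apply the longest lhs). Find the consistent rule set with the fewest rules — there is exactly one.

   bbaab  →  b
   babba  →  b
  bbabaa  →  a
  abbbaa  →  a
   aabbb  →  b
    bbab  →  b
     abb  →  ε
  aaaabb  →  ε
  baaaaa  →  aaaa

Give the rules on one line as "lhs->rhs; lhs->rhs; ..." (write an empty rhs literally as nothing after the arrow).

  | bbaab => aab => ab => b
  | babba => bbba => ba => b
  | bbabaa => abaa => baa => a
  | abbbaa => bbbaa => baa => a

ab->b; ba->b; baa->a; bb->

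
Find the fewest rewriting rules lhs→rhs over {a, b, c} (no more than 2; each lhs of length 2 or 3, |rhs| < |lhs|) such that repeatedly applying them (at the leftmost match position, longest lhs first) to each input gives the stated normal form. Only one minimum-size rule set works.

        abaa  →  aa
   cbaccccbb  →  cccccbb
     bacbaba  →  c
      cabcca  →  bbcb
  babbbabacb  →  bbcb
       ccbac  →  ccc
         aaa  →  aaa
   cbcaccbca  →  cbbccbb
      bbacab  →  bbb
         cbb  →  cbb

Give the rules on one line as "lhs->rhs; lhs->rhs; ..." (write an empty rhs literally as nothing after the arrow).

  | abaa => aa
  | cbaccccbb => cccccbb
  | bacbaba => cbaba => cba => c
  | cabcca => bbcca => bbcb

ba->; ca->b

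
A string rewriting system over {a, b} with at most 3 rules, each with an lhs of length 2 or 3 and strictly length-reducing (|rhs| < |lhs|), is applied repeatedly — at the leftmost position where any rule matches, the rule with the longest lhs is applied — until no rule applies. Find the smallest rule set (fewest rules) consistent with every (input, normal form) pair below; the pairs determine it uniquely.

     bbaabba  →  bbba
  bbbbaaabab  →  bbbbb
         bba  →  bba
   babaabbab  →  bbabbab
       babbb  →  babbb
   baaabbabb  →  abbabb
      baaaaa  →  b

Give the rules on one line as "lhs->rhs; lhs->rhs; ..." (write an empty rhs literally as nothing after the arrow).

aaa->b; aba->b; baa->

  | bbaabba => bbba
  | bbbbaaabab => bbbabab => bbbbb
  | bba
  | babaabbab => bbabbab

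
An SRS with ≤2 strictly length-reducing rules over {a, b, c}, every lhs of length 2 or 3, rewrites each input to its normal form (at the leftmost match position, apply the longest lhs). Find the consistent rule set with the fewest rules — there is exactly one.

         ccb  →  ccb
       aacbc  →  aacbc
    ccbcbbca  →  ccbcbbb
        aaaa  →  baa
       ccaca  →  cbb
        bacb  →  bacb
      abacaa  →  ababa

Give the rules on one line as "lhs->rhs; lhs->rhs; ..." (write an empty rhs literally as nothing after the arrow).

  | ccb
  | aacbc
  | ccbcbbca => ccbcbbb
  | aaaa => baa

aaa->ba; ca->b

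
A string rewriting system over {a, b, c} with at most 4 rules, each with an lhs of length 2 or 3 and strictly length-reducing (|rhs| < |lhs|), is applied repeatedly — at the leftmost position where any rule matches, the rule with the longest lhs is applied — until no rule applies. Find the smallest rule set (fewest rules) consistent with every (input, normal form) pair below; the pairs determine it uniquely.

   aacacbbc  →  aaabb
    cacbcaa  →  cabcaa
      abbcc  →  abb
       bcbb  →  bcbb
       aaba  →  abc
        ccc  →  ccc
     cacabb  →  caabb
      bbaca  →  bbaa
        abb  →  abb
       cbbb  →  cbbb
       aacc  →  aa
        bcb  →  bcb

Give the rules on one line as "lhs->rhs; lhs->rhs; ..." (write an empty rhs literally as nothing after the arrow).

  | aacacbbc => aaacbbc => aaabbc => aaabb
  | cacbcaa => cabcaa
  | abbcc => abbc => abb
  | bcbb

aba->bc; ac->a; bbc->bb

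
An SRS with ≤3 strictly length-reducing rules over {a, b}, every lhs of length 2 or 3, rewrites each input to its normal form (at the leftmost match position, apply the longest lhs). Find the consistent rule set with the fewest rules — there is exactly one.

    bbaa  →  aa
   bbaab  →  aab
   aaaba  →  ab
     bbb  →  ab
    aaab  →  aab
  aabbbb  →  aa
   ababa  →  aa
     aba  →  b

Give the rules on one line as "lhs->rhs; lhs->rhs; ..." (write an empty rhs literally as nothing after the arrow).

  | bbaa => aaa => aa
  | bbaab => aaab => aab
  | aaaba => aaba => ab
  | bbb => ab

aaa->aa; aba->b; bb->a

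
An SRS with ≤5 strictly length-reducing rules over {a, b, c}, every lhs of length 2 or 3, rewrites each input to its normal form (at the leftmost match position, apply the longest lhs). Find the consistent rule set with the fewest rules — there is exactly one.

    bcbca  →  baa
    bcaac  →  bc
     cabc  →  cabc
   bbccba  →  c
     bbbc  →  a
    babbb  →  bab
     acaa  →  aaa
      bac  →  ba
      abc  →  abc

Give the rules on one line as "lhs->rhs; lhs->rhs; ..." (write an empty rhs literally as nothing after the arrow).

  | bcbca => baca => baa
  | bcaac => bc
  | cabc
  | bbccba => cccba => ccaa => c

ac->a; bb->c; caa->; cb->a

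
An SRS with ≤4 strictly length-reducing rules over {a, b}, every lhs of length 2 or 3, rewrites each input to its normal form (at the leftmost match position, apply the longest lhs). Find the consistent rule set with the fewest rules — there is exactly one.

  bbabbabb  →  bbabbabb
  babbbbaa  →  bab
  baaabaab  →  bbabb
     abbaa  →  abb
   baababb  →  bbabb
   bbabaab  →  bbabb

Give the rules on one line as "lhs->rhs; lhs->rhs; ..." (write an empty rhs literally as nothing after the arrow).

  | bbabbabb
  | babbbbaa => babaa => bab
  | baaabaab => bbabaab => bbabb
  | abbaa => abb

aa->; aaa->ba; bbb->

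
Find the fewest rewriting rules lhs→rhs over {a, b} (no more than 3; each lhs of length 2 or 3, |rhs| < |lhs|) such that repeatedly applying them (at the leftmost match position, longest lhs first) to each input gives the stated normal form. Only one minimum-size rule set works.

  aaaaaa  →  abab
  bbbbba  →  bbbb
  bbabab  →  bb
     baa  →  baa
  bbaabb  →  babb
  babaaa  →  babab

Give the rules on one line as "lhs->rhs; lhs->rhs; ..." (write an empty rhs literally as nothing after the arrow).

  | aaaaaa => abaaa => abab
  | bbbbba => bbbb
  | bbabab => bbab => bb
  | baa

aaa->ab; bba->b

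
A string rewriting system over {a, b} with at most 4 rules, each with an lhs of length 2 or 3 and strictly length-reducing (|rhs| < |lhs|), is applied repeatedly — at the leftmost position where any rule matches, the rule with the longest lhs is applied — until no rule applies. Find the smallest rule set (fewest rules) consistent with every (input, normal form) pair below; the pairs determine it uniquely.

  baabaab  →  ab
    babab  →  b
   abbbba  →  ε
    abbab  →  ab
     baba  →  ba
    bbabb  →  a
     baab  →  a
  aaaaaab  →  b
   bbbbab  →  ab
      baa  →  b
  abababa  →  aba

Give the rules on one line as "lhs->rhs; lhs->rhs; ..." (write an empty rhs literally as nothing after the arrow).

  | baabaab => bbaab => aaab => ab
  | babab => bab => b
  | abbbba => aabba => bba => aa => ε
  | abbab => aaab => ab

aa->; bab->b; bb->a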